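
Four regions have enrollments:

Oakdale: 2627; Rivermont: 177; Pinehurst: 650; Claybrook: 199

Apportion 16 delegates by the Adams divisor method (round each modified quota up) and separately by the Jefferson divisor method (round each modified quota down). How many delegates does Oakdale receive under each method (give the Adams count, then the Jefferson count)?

11 and 13

Adams: Oakdale 11, Rivermont 1, Pinehurst 3, Claybrook 1.
Jefferson: Oakdale 13, Rivermont 0, Pinehurst 3, Claybrook 0.
Oakdale gets 11 under Adams and 13 under Jefferson.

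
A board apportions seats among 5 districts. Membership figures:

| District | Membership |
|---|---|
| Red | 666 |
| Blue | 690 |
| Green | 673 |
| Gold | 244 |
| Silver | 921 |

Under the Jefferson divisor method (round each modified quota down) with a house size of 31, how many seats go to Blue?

Standard divisor 3194/31 ≈ 103.032; standard quotas: Red 6.464, Blue 6.697, Green 6.532, Gold 2.368, Silver 8.939.
Rounding down gives 6, 6, 6, 2, 8 = 28 seats, so the divisor must be adjusted.
With modified divisor 95.6: modified quotas Red 6.967, Blue 7.218, Green 7.040, Gold 2.552, Silver 9.634.
Rounding down: Red 6, Blue 7, Green 7, Gold 2, Silver 9 (total 31).
Blue receives 7.

7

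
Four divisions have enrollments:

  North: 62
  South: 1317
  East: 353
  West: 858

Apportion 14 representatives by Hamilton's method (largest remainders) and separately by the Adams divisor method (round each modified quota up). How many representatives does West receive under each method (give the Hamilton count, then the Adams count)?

5 and 4

Hamilton: North 0, South 7, East 2, West 5.
Adams: North 1, South 7, East 2, West 4.
West gets 5 under Hamilton and 4 under Adams.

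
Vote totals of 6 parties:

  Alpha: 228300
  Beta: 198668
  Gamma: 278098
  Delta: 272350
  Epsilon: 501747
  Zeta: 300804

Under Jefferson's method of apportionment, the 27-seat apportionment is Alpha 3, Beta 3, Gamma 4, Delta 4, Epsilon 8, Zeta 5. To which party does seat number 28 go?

Alpha

Priority for the next seat is population ÷ (current seats + 1).
Priorities: Alpha 57075.000, Beta 49667.000, Gamma 55619.600, Delta 54470.000, Epsilon 55749.667, Zeta 50134.000.
Highest priority: Alpha.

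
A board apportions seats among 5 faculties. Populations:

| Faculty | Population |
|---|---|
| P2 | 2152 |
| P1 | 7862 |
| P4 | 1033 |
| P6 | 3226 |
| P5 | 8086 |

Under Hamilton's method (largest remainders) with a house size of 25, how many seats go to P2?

Standard divisor: 22359 ÷ 25 ≈ 894.36.
Standard quotas: P2 2.4062, P1 8.7906, P4 1.1550, P6 3.6070, P5 9.0411.
Lower quotas: P2 2, P1 8, P4 1, P6 3, P5 9 (sum 23, leaving 2 seats).
Remainders in descending order: P1 0.7906, P6 0.6070, P2 0.4062, P4 0.1550, P5 0.0411.
The surplus seats go to P1, P6.
P2 receives 2.

2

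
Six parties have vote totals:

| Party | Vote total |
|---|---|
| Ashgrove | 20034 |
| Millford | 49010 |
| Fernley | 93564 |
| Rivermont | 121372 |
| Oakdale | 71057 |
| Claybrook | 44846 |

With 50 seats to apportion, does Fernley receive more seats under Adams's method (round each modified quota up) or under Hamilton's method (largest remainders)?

Hamilton

Adams: Ashgrove 3, Millford 6, Fernley 11, Rivermont 15, Oakdale 9, Claybrook 6.
Hamilton: Ashgrove 2, Millford 6, Fernley 12, Rivermont 15, Oakdale 9, Claybrook 6.
Fernley gets 11 under Adams and 12 under Hamilton.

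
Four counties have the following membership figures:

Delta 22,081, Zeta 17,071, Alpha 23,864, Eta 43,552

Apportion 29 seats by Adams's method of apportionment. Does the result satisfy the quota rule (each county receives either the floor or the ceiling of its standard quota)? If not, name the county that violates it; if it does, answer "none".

none

Standard quotas: Delta 6.009, Zeta 4.645, Alpha 6.494, Eta 11.852.
Adams allocation: Delta 6, Zeta 5, Alpha 7, Eta 11.
Every allocation lies between the lower and upper quota.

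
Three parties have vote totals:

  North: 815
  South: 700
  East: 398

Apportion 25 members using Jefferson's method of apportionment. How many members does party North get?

Standard divisor 1913/25 ≈ 76.52; standard quotas: North 10.651, South 9.148, East 5.201.
Rounding down gives 10, 9, 5 = 24 seats, so the divisor must be adjusted.
With modified divisor 72: modified quotas North 11.319, South 9.722, East 5.528.
Rounding down: North 11, South 9, East 5 (total 25).
North receives 11.

11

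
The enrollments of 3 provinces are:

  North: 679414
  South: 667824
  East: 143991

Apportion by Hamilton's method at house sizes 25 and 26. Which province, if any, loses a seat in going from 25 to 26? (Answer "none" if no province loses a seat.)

At 25 seats: North 11, South 11, East 3.
At 26 seats: North 12, South 12, East 2.
East drops from 3 to 2.

East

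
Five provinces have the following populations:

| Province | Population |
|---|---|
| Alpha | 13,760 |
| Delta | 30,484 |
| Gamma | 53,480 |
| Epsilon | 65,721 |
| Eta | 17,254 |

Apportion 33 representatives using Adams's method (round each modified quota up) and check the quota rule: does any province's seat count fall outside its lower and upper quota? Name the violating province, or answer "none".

none

Standard quotas: Alpha 2.513, Delta 5.567, Gamma 9.767, Epsilon 12.002, Eta 3.151.
Adams allocation: Alpha 3, Delta 6, Gamma 9, Epsilon 12, Eta 3.
Every allocation lies between the lower and upper quota.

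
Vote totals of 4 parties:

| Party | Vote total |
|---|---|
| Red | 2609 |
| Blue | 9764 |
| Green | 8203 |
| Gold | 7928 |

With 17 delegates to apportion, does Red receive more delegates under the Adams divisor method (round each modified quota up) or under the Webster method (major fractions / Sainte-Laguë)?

Adams

Adams: Red 2, Blue 5, Green 5, Gold 5.
Webster: Red 1, Blue 6, Green 5, Gold 5.
Red gets 2 under Adams and 1 under Webster.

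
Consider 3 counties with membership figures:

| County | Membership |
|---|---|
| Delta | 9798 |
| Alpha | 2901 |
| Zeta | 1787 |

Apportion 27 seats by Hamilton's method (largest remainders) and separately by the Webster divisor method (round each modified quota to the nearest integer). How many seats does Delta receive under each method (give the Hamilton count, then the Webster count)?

18 and 19

Hamilton: Delta 18, Alpha 6, Zeta 3.
Webster: Delta 19, Alpha 5, Zeta 3.
Delta gets 18 under Hamilton and 19 under Webster.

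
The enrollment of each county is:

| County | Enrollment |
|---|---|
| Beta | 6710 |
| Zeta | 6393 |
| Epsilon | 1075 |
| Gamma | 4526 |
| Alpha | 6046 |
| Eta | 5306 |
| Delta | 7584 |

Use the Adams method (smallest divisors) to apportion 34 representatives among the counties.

Standard divisor 37640/34 ≈ 1107.059; standard quotas: Beta 6.061, Zeta 5.775, Epsilon 0.971, Gamma 4.088, Alpha 5.461, Eta 4.793, Delta 6.851.
Rounding up gives 7, 6, 1, 5, 6, 5, 7 = 37 seats, so the divisor must be adjusted.
With modified divisor 1240: modified quotas Beta 5.411, Zeta 5.156, Epsilon 0.867, Gamma 3.650, Alpha 4.876, Eta 4.279, Delta 6.116.
Rounding up: Beta 6, Zeta 6, Epsilon 1, Gamma 4, Alpha 5, Eta 5, Delta 7 (total 34).

Beta 6, Zeta 6, Epsilon 1, Gamma 4, Alpha 5, Eta 5, Delta 7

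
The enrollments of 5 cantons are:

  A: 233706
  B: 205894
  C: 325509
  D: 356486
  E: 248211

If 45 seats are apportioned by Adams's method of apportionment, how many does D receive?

11

Standard divisor 1369806/45 ≈ 30440.133; standard quotas: A 7.678, B 6.764, C 10.693, D 11.711, E 8.154.
Rounding up gives 8, 7, 11, 12, 9 = 47 seats, so the divisor must be adjusted.
With modified divisor 32480: modified quotas A 7.195, B 6.339, C 10.022, D 10.976, E 7.642.
Rounding up: A 8, B 7, C 11, D 11, E 8 (total 45).
D receives 11.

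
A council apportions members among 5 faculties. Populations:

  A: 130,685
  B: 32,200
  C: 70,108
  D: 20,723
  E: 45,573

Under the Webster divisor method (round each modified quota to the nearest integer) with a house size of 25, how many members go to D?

Standard divisor 299289/25 ≈ 11971.56; standard quotas: A 10.916, B 2.690, C 5.856, D 1.731, E 3.807.
Rounding to the nearest integer gives 11, 3, 6, 2, 4 = 26 seats, so the divisor must be adjusted.
With modified divisor 12600: modified quotas A 10.372, B 2.556, C 5.564, D 1.645, E 3.617.
Rounding to the nearest integer: A 10, B 3, C 6, D 2, E 4 (total 25).
D receives 2.

2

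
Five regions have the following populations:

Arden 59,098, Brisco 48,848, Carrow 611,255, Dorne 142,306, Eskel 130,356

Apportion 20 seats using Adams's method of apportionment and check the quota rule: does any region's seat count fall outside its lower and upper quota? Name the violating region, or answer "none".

Carrow

Standard quotas: Arden 1.192, Brisco 0.985, Carrow 12.325, Dorne 2.869, Eskel 2.629.
Adams allocation: Arden 2, Brisco 1, Carrow 11, Dorne 3, Eskel 3.
Carrow has quota 12.325 (lower 12, upper 13) but receives 11 — outside the quota interval.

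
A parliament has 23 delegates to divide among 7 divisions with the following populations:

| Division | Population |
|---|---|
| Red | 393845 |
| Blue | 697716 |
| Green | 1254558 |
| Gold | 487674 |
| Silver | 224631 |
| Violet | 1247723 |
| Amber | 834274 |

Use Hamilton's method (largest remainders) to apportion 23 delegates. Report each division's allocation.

Red=2, Blue=3, Green=6, Gold=2, Silver=1, Violet=5, Amber=4

The standard divisor is 5140421/23 ≈ 223496.565.
Standard quotas: Red 1.7622, Blue 3.1218, Green 5.6133, Gold 2.1820, Silver 1.0051, Violet 5.5827, Amber 3.7328.
Lower quotas: Red 1, Blue 3, Green 5, Gold 2, Silver 1, Violet 5, Amber 3 (sum 20, leaving 3 seats).
Remainders in descending order: Red 0.7622, Amber 0.7328, Green 0.6133, Violet 0.5827, Gold 0.1820, Blue 0.1218, Silver 0.0051.
Largest remainders: Red, Amber, Green receive the extra seats.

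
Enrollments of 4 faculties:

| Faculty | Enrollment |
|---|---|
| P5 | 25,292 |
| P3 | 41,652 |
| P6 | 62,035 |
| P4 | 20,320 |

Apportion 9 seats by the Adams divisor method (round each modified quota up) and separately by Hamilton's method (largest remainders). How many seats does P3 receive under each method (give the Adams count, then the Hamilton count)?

Adams: P5 2, P3 3, P6 3, P4 1.
Hamilton: P5 2, P3 2, P6 4, P4 1.
P3 gets 3 under Adams and 2 under Hamilton.

3 and 2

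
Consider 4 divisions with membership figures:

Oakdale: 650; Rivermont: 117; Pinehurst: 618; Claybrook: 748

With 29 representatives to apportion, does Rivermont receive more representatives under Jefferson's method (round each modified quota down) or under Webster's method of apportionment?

Webster

Jefferson: Oakdale 9, Rivermont 1, Pinehurst 9, Claybrook 10.
Webster: Oakdale 9, Rivermont 2, Pinehurst 8, Claybrook 10.
Rivermont gets 1 under Jefferson and 2 under Webster.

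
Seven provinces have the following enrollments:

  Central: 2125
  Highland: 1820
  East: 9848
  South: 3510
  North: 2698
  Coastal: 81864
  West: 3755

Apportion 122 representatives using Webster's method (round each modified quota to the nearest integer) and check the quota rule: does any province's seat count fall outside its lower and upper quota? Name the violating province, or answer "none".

Standard quotas: Central 2.455, Highland 2.102, East 11.375, South 4.054, North 3.116, Coastal 94.560, West 4.337.
Webster allocation: Central 2, Highland 2, East 11, South 4, North 3, Coastal 96, West 4.
Coastal has quota 94.560 (lower 94, upper 95) but receives 96 — outside the quota interval.

Coastal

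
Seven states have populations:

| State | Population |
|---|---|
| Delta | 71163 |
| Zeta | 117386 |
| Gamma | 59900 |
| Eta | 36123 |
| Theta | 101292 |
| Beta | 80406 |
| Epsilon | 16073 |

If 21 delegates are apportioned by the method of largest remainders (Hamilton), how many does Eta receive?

The standard divisor is 482343/21 ≈ 22968.714.
Standard quotas: Delta 3.0983, Zeta 5.1107, Gamma 2.6079, Eta 1.5727, Theta 4.4100, Beta 3.5007, Epsilon 0.6998.
Lower quotas: Delta 3, Zeta 5, Gamma 2, Eta 1, Theta 4, Beta 3, Epsilon 0 (sum 18, leaving 3 seats).
Remainders in descending order: Epsilon 0.6998, Gamma 0.6079, Eta 0.5727, Beta 0.5007, Theta 0.4100, Zeta 0.1107, Delta 0.0983.
The surplus seats go to Epsilon, Gamma, Eta.
Eta receives 2.

2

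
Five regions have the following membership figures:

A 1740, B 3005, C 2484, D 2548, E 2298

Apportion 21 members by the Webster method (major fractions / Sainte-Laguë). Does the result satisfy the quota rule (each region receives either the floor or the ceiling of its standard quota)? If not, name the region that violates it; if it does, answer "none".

none

Standard quotas: A 3.026, B 5.226, C 4.320, D 4.431, E 3.997.
Webster allocation: A 3, B 5, C 4, D 5, E 4.
Every allocation lies between the lower and upper quota.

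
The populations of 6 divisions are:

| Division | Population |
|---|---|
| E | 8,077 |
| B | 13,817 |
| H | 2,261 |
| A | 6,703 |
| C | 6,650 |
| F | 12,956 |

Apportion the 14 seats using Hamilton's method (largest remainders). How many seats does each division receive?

Standard divisor: 50464 ÷ 14 ≈ 3604.571.
Standard quotas: E 2.2408, B 3.8332, H 0.6273, A 1.8596, C 1.8449, F 3.5943.
Lower quotas: E 2, B 3, H 0, A 1, C 1, F 3 (sum 10, leaving 4 seats).
Remainders in descending order: A 0.8596, C 0.8449, B 0.8332, H 0.6273, F 0.5943, E 0.2408.
Largest remainders: A, C, B, H receive the extra seats.

E 2; B 4; H 1; A 2; C 2; F 3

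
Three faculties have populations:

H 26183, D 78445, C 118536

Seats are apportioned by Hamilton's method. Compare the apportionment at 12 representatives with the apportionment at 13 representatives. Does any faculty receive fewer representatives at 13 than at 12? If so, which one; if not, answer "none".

H

At 12 seats: H 2, D 4, C 6.
At 13 seats: H 1, D 5, C 7.
H drops from 2 to 1.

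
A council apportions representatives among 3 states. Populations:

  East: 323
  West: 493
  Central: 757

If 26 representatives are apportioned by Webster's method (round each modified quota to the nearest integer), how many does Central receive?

Standard divisor 1573/26 ≈ 60.5; standard quotas: East 5.339, West 8.149, Central 12.512.
Rounding to the nearest integer gives East 5, West 8, Central 13 — total 26, matching the house size, so no adjustment is needed.
Central receives 13.

13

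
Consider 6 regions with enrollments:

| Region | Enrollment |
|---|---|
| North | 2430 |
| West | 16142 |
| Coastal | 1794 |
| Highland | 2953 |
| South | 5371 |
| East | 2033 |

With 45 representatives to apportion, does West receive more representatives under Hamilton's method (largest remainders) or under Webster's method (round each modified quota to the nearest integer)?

Hamilton: North 3, West 24, Coastal 3, Highland 4, South 8, East 3.
Webster: North 4, West 23, Coastal 3, Highland 4, South 8, East 3.
West gets 24 under Hamilton and 23 under Webster.

Hamilton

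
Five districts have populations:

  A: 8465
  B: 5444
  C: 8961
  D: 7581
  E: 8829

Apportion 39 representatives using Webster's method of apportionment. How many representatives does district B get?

Standard divisor 39280/39 ≈ 1007.179; standard quotas: A 8.405, B 5.405, C 8.897, D 7.527, E 8.766.
Rounding to the nearest integer gives A 8, B 5, C 9, D 8, E 9 — total 39, matching the house size, so no adjustment is needed.
B receives 5.

5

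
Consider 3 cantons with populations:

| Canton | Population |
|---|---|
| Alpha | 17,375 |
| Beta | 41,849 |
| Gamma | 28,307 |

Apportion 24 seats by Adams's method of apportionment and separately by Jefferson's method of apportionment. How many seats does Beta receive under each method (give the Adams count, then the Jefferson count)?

11 and 12

Adams: Alpha 5, Beta 11, Gamma 8.
Jefferson: Alpha 4, Beta 12, Gamma 8.
Beta gets 11 under Adams and 12 under Jefferson.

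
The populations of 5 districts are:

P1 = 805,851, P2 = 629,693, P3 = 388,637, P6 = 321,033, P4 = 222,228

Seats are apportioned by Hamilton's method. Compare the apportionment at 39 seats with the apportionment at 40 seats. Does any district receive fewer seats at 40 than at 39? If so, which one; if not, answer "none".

At 39 seats: P1 13, P2 10, P3 7, P6 5, P4 4.
At 40 seats: P1 14, P2 11, P3 6, P6 5, P4 4.
P3 drops from 7 to 6.

P3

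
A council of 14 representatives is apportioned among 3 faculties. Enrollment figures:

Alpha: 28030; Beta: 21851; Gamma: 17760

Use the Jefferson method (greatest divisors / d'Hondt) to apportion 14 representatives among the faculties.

Standard divisor 67641/14 ≈ 4831.5; standard quotas: Alpha 5.802, Beta 4.523, Gamma 3.676.
Rounding down gives 5, 4, 3 = 12 seats, so the divisor must be adjusted.
With modified divisor 4400: modified quotas Alpha 6.370, Beta 4.966, Gamma 4.036.
Rounding down: Alpha 6, Beta 4, Gamma 4 (total 14).

Alpha 6; Beta 4; Gamma 4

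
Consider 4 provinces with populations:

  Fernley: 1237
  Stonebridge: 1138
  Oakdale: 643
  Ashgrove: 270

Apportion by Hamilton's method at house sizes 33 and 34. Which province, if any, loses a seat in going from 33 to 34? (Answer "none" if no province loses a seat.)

Oakdale

At 33 seats: Fernley 12, Stonebridge 11, Oakdale 7, Ashgrove 3.
At 34 seats: Fernley 13, Stonebridge 12, Oakdale 6, Ashgrove 3.
Oakdale drops from 7 to 6.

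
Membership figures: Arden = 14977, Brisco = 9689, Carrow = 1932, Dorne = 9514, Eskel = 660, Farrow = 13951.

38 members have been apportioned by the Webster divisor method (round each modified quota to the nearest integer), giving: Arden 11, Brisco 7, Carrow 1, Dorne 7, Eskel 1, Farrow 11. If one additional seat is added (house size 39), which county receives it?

Priority for the next seat is population ÷ (current seats + 0.5).
Priorities: Arden 1302.348, Brisco 1291.867, Carrow 1288.000, Dorne 1268.533, Eskel 440.000, Farrow 1213.130.
Highest priority: Arden.

Arden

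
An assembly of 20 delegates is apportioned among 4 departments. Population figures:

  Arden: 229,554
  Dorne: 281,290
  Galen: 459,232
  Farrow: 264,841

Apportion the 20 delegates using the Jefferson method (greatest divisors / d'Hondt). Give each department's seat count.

Arden=4, Dorne=4, Galen=8, Farrow=4

Standard divisor 1234917/20 ≈ 61745.85; standard quotas: Arden 3.718, Dorne 4.556, Galen 7.437, Farrow 4.289.
Rounding down gives 3, 4, 7, 4 = 18 seats, so the divisor must be adjusted.
With modified divisor 56800: modified quotas Arden 4.041, Dorne 4.952, Galen 8.085, Farrow 4.663.
Rounding down: Arden 4, Dorne 4, Galen 8, Farrow 4 (total 20).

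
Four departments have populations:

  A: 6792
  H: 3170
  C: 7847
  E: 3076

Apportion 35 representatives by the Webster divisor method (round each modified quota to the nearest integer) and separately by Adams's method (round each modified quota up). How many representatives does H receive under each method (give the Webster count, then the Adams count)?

Webster: A 12, H 5, C 13, E 5.
Adams: A 11, H 6, C 13, E 5.
H gets 5 under Webster and 6 under Adams.

5 and 6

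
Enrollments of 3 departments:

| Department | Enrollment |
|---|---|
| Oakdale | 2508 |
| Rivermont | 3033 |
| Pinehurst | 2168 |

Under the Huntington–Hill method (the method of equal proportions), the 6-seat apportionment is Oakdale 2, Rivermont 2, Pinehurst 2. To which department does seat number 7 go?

Priority for the next seat is population ÷ (√(s·(s+1))).
Priorities: Oakdale 1023.887, Rivermont 1238.217, Pinehurst 885.082.
Highest priority: Rivermont.

Rivermont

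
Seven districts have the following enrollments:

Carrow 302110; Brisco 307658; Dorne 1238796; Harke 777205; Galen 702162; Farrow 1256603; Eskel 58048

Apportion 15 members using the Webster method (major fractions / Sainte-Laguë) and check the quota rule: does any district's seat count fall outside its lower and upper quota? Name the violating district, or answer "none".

Standard quotas: Carrow 0.976, Brisco 0.994, Dorne 4.003, Harke 2.511, Galen 2.269, Farrow 4.060, Eskel 0.188.
Webster allocation: Carrow 1, Brisco 1, Dorne 4, Harke 3, Galen 2, Farrow 4, Eskel 0.
Every allocation lies between the lower and upper quota.

none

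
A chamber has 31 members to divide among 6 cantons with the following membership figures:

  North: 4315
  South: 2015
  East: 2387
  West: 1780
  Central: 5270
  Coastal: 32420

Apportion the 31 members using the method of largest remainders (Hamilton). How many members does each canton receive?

Standard divisor: 48187 ÷ 31 ≈ 1554.419.
Standard quotas: North 2.7760, South 1.2963, East 1.5356, West 1.1451, Central 3.3903, Coastal 20.8567.
Lower quotas: North 2, South 1, East 1, West 1, Central 3, Coastal 20 (sum 28, leaving 3 seats).
Remainders in descending order: Coastal 0.8567, North 0.7760, East 0.5356, Central 0.3903, South 0.2963, West 0.1451.
Largest remainders: Coastal, North, East receive the extra seats.

North 3, South 1, East 2, West 1, Central 3, Coastal 21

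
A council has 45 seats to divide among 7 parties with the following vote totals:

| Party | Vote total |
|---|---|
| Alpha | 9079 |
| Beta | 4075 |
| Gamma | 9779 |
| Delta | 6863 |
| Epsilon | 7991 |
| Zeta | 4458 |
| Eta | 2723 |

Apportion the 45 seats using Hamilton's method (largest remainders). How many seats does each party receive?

Alpha 9, Beta 4, Gamma 10, Delta 7, Epsilon 8, Zeta 4, Eta 3

Standard divisor: 44968 ÷ 45 ≈ 999.289.
Standard quotas: Alpha 9.0855, Beta 4.0779, Gamma 9.7860, Delta 6.8679, Epsilon 7.9967, Zeta 4.4612, Eta 2.7249.
Lower quotas: Alpha 9, Beta 4, Gamma 9, Delta 6, Epsilon 7, Zeta 4, Eta 2 (sum 41, leaving 4 seats).
Remainders in descending order: Epsilon 0.9967, Delta 0.8679, Gamma 0.7860, Eta 0.7249, Zeta 0.4612, Alpha 0.0855, Beta 0.0779.
The surplus seats go to Epsilon, Delta, Gamma, Eta.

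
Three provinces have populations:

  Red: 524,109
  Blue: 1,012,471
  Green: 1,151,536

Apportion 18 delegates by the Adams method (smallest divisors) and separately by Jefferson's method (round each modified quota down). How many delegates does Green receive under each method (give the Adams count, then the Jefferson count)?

7 and 8

Adams: Red 4, Blue 7, Green 7.
Jefferson: Red 3, Blue 7, Green 8.
Green gets 7 under Adams and 8 under Jefferson.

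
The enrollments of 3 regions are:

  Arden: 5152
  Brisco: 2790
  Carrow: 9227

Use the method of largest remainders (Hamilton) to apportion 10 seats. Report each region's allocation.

Arden: 3, Brisco: 2, Carrow: 5

Total 17169; standard divisor 17169/10 ≈ 1716.9.
Standard quotas: Arden 3.0008, Brisco 1.6250, Carrow 5.3742.
Lower quotas: Arden 3, Brisco 1, Carrow 5 (sum 9, leaving 1 seat).
Remainders in descending order: Brisco 0.6250, Carrow 0.3742, Arden 0.0008.
The surplus seat goes to Brisco.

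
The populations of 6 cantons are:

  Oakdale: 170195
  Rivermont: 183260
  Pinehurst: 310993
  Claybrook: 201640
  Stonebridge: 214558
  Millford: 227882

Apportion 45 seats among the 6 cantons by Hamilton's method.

Oakdale: 6, Rivermont: 6, Pinehurst: 11, Claybrook: 7, Stonebridge: 7, Millford: 8

Total 1308528; standard divisor 1308528/45 ≈ 29078.4.
Standard quotas: Oakdale 5.8530, Rivermont 6.3023, Pinehurst 10.6950, Claybrook 6.9344, Stonebridge 7.3786, Millford 7.8368.
Lower quotas: Oakdale 5, Rivermont 6, Pinehurst 10, Claybrook 6, Stonebridge 7, Millford 7 (sum 41, leaving 4 seats).
Remainders in descending order: Claybrook 0.9344, Oakdale 0.8530, Millford 0.8368, Pinehurst 0.6950, Stonebridge 0.3786, Rivermont 0.3023.
Largest remainders: Claybrook, Oakdale, Millford, Pinehurst receive the extra seats.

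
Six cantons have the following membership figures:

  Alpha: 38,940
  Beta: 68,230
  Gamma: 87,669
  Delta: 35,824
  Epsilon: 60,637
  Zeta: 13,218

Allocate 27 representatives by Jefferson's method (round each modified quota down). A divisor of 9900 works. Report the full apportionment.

With modified divisor 9900: modified quotas Alpha 3.933, Beta 6.892, Gamma 8.855, Delta 3.619, Epsilon 6.125, Zeta 1.335.
Rounding down: Alpha 3, Beta 6, Gamma 8, Delta 3, Epsilon 6, Zeta 1 (total 27).

Alpha 3, Beta 6, Gamma 8, Delta 3, Epsilon 6, Zeta 1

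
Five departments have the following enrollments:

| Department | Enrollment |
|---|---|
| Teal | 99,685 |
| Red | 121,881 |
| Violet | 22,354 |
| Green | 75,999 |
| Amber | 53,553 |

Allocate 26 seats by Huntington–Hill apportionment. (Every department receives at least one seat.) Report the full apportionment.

With divisor 14873: modified quotas Teal 6.702, Red 8.195, Violet 1.503, Green 5.110, Amber 3.601.
Geometric-mean thresholds: Teal √(6·7)=6.481, Red √(8·9)=8.485, Violet √(1·2)=1.414, Green √(5·6)=5.477, Amber √(3·4)=3.464.
Each quota rounded against its threshold gives Teal 7, Red 8, Violet 2, Green 5, Amber 4 (total 26).

Teal 7, Red 8, Violet 2, Green 5, Amber 4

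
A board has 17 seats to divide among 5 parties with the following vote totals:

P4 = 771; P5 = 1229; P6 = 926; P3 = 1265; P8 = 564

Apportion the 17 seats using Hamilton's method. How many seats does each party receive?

P4 3, P5 4, P6 3, P3 5, P8 2

Total 4755; standard divisor 4755/17 ≈ 279.706.
Standard quotas: P4 2.756, P5 4.394, P6 3.311, P3 4.523, P8 2.016.
Lower quotas: P4 2, P5 4, P6 3, P3 4, P8 2 (sum 15, leaving 2 seats).
Remainders in descending order: P4 0.756, P3 0.523, P5 0.394, P6 0.311, P8 0.016.
Largest remainders: P4, P3 receive the extra seats.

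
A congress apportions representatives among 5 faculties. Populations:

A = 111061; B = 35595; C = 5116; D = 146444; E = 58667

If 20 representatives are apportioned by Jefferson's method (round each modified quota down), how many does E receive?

3

Standard divisor 356883/20 ≈ 17844.15; standard quotas: A 6.224, B 1.995, C 0.287, D 8.207, E 3.288.
Rounding down gives 6, 1, 0, 8, 3 = 18 seats, so the divisor must be adjusted.
With modified divisor 16100: modified quotas A 6.898, B 2.211, C 0.318, D 9.096, E 3.644.
Rounding down: A 6, B 2, C 0, D 9, E 3 (total 20).
E receives 3.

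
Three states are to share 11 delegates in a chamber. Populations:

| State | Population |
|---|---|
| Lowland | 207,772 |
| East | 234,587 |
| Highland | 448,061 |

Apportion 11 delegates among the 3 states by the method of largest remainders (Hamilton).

Standard divisor: 890420 ÷ 11 ≈ 80947.273.
Standard quotas: Lowland 2.5668, East 2.8980, Highland 5.5352.
Lower quotas: Lowland 2, East 2, Highland 5 (sum 9, leaving 2 seats).
Remainders in descending order: East 0.8980, Lowland 0.5668, Highland 0.5352.
Largest remainders: East, Lowland receive the extra seats.

Lowland 3, East 3, Highland 5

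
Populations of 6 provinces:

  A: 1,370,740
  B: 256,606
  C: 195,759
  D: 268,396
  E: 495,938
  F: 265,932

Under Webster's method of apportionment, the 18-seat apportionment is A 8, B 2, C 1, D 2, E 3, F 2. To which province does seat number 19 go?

A

Priority for the next seat is population ÷ (current seats + 0.5).
Priorities: A 161263.529, B 102642.400, C 130506.000, D 107358.400, E 141696.571, F 106372.800.
Highest priority: A.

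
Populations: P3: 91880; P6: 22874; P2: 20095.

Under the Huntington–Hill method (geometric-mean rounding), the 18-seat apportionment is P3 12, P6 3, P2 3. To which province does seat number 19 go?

Priority for the next seat is population ÷ (√(s·(s+1))).
Priorities: P3 7356.287, P6 6603.155, P2 5800.927.
Highest priority: P3.

P3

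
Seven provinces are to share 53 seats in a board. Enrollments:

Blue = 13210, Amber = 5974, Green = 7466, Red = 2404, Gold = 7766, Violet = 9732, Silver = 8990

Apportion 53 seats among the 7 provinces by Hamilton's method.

Blue: 13; Amber: 6; Green: 7; Red: 2; Gold: 7; Violet: 9; Silver: 9

The standard divisor is 55542/53 ≈ 1047.962.
Standard quotas: Blue 12.6054, Amber 5.7006, Green 7.1243, Red 2.2940, Gold 7.4106, Violet 9.2866, Silver 8.5786.
Lower quotas: Blue 12, Amber 5, Green 7, Red 2, Gold 7, Violet 9, Silver 8 (sum 50, leaving 3 seats).
Remainders in descending order: Amber 0.7006, Blue 0.6054, Silver 0.5786, Gold 0.4106, Red 0.2940, Violet 0.2866, Green 0.1243.
Largest remainders: Amber, Blue, Silver receive the extra seats.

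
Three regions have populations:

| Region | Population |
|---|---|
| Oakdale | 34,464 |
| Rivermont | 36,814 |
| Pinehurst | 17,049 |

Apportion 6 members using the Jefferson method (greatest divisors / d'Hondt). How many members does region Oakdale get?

Standard divisor 88327/6 ≈ 14721.167; standard quotas: Oakdale 2.341, Rivermont 2.501, Pinehurst 1.158.
Rounding down gives 2, 2, 1 = 5 seats, so the divisor must be adjusted.
With modified divisor 11900: modified quotas Oakdale 2.896, Rivermont 3.094, Pinehurst 1.433.
Rounding down: Oakdale 2, Rivermont 3, Pinehurst 1 (total 6).
Oakdale receives 2.

2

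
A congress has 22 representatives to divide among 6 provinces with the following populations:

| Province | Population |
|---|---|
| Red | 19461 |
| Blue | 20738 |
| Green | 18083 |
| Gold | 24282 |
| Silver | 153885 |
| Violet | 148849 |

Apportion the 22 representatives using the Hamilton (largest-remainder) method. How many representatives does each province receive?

Standard divisor: 385298 ÷ 22 ≈ 17513.545.
Standard quotas: Red 1.1112, Blue 1.1841, Green 1.0325, Gold 1.3865, Silver 8.7866, Violet 8.4991.
Lower quotas: Red 1, Blue 1, Green 1, Gold 1, Silver 8, Violet 8 (sum 20, leaving 2 seats).
Remainders in descending order: Silver 0.7866, Violet 0.4991, Gold 0.3865, Blue 0.1841, Red 0.1112, Green 0.0325.
Largest remainders: Silver, Violet receive the extra seats.

Red 1; Blue 1; Green 1; Gold 1; Silver 9; Violet 9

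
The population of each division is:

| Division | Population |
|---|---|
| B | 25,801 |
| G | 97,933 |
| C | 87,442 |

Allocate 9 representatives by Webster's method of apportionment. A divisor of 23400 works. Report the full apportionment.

B 1, G 4, C 4

With modified divisor 23400: modified quotas B 1.103, G 4.185, C 3.737.
Rounding to the nearest integer: B 1, G 4, C 4 (total 9).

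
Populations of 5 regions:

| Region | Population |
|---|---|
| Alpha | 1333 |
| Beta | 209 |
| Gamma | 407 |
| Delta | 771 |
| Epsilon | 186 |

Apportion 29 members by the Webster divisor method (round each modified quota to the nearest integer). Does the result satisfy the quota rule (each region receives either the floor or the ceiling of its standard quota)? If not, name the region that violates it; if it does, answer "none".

none

Standard quotas: Alpha 13.302, Beta 2.086, Gamma 4.062, Delta 7.694, Epsilon 1.856.
Webster allocation: Alpha 13, Beta 2, Gamma 4, Delta 8, Epsilon 2.
Every allocation lies between the lower and upper quota.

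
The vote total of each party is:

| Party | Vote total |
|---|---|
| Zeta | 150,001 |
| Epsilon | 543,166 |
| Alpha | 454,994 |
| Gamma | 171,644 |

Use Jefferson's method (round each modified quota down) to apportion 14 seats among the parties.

Zeta=1, Epsilon=6, Alpha=5, Gamma=2

Standard divisor 1319805/14 ≈ 94271.786; standard quotas: Zeta 1.591, Epsilon 5.762, Alpha 4.826, Gamma 1.821.
Rounding down gives 1, 5, 4, 1 = 11 seats, so the divisor must be adjusted.
With modified divisor 81700: modified quotas Zeta 1.836, Epsilon 6.648, Alpha 5.569, Gamma 2.101.
Rounding down: Zeta 1, Epsilon 6, Alpha 5, Gamma 2 (total 14).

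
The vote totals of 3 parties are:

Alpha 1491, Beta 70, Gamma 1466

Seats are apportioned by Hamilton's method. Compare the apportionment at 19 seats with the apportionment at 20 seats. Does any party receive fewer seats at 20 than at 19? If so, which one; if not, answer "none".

Beta

At 19 seats: Alpha 9, Beta 1, Gamma 9.
At 20 seats: Alpha 10, Beta 0, Gamma 10.
Beta drops from 1 to 0.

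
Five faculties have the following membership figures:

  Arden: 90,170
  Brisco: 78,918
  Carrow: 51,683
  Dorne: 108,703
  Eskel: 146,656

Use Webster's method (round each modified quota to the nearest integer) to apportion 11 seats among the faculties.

Standard divisor 476130/11 ≈ 43284.545; standard quotas: Arden 2.083, Brisco 1.823, Carrow 1.194, Dorne 2.511, Eskel 3.388.
Rounding to the nearest integer gives Arden 2, Brisco 2, Carrow 1, Dorne 3, Eskel 3 — total 11, matching the house size, so no adjustment is needed.

Arden 2, Brisco 2, Carrow 1, Dorne 3, Eskel 3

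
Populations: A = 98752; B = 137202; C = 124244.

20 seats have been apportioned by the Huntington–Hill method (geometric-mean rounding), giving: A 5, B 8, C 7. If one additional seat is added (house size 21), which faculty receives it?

A

Priority for the next seat is population ÷ (√(s·(s+1))).
Priorities: A 18029.566, B 16169.411, C 16602.803.
Highest priority: A.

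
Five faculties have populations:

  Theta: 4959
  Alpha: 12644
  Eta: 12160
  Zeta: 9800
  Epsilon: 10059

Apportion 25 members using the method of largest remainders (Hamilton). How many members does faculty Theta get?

3

The standard divisor is 49622/25 ≈ 1984.88.
Standard quotas: Theta 2.4984, Alpha 6.3702, Eta 6.1263, Zeta 4.9373, Epsilon 5.0678.
Lower quotas: Theta 2, Alpha 6, Eta 6, Zeta 4, Epsilon 5 (sum 23, leaving 2 seats).
Remainders in descending order: Zeta 0.9373, Theta 0.4984, Alpha 0.3702, Eta 0.1263, Epsilon 0.0678.
Largest remainders: Zeta, Theta receive the extra seats.
Theta receives 3.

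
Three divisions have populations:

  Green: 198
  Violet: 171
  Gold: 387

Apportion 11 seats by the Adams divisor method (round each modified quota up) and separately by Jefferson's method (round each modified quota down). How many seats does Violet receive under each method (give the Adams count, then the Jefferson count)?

Adams: Green 3, Violet 3, Gold 5.
Jefferson: Green 3, Violet 2, Gold 6.
Violet gets 3 under Adams and 2 under Jefferson.

3 and 2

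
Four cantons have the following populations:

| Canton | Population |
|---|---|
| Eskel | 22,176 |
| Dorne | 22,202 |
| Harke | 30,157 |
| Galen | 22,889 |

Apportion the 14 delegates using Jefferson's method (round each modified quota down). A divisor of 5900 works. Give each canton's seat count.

With modified divisor 5900: modified quotas Eskel 3.759, Dorne 3.763, Harke 5.111, Galen 3.879.
Rounding down: Eskel 3, Dorne 3, Harke 5, Galen 3 (total 14).

Eskel 3; Dorne 3; Harke 5; Galen 3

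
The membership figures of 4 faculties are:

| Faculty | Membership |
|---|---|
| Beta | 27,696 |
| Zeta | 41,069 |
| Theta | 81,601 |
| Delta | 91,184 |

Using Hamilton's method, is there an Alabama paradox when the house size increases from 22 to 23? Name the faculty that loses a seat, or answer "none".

At 22 seats: Beta 3, Zeta 4, Theta 7, Delta 8.
At 23 seats: Beta 2, Zeta 4, Theta 8, Delta 9.
Beta drops from 3 to 2.

Beta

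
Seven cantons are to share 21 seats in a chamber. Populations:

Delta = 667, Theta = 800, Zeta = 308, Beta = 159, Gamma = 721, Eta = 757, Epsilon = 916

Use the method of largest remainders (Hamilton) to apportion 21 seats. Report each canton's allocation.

Delta 3; Theta 4; Zeta 1; Beta 1; Gamma 4; Eta 4; Epsilon 4

Standard divisor: 4328 ÷ 21 ≈ 206.095.
Standard quotas: Delta 3.236, Theta 3.882, Zeta 1.494, Beta 0.771, Gamma 3.498, Eta 3.673, Epsilon 4.445.
Lower quotas: Delta 3, Theta 3, Zeta 1, Beta 0, Gamma 3, Eta 3, Epsilon 4 (sum 17, leaving 4 seats).
Remainders in descending order: Theta 0.882, Beta 0.771, Eta 0.673, Gamma 0.498, Zeta 0.494, Epsilon 0.445, Delta 0.236.
Largest remainders: Theta, Beta, Eta, Gamma receive the extra seats.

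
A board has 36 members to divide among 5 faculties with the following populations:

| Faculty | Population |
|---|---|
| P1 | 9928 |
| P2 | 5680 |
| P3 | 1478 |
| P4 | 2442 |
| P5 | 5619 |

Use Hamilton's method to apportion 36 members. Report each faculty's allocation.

P1 14; P2 8; P3 2; P4 4; P5 8

Standard divisor: 25147 ÷ 36 ≈ 698.528.
Standard quotas: P1 14.2127, P2 8.1314, P3 2.1159, P4 3.4959, P5 8.0441.
Lower quotas: P1 14, P2 8, P3 2, P4 3, P5 8 (sum 35, leaving 1 seat).
Remainders in descending order: P4 0.4959, P1 0.2127, P2 0.1314, P3 0.1159, P5 0.0441.
Largest remainder: P4 receives the extra seat.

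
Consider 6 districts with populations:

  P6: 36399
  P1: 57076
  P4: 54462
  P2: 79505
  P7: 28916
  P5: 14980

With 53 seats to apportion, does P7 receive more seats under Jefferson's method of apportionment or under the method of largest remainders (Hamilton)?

Hamilton

Jefferson: P6 7, P1 11, P4 11, P2 16, P7 5, P5 3.
Hamilton: P6 7, P1 11, P4 11, P2 15, P7 6, P5 3.
P7 gets 5 under Jefferson and 6 under Hamilton.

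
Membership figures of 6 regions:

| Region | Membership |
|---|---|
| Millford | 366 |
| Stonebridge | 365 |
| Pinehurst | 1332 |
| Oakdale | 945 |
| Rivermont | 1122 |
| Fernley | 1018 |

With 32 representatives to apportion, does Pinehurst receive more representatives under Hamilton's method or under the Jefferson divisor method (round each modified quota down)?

Jefferson

Hamilton: Millford 2, Stonebridge 2, Pinehurst 8, Oakdale 6, Rivermont 7, Fernley 7.
Jefferson: Millford 2, Stonebridge 2, Pinehurst 9, Oakdale 6, Rivermont 7, Fernley 6.
Pinehurst gets 8 under Hamilton and 9 under Jefferson.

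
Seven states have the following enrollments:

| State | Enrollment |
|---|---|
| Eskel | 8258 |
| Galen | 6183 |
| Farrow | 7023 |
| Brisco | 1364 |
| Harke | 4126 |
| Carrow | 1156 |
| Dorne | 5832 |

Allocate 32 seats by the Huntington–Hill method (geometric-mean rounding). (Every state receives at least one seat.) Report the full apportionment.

With divisor 1074: modified quotas Eskel 7.689, Galen 5.757, Farrow 6.539, Brisco 1.270, Harke 3.842, Carrow 1.076, Dorne 5.430.
Geometric-mean thresholds: Eskel √(7·8)=7.483, Galen √(5·6)=5.477, Farrow √(6·7)=6.481, Brisco √(1·2)=1.414, Harke √(3·4)=3.464, Carrow √(1·2)=1.414, Dorne √(5·6)=5.477.
Each quota rounded against its threshold gives Eskel 8, Galen 6, Farrow 7, Brisco 1, Harke 4, Carrow 1, Dorne 5 (total 32).

Eskel=8, Galen=6, Farrow=7, Brisco=1, Harke=4, Carrow=1, Dorne=5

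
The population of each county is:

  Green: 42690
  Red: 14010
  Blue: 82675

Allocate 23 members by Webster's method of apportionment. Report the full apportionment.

Green 7, Red 2, Blue 14

Standard divisor 139375/23 ≈ 6059.783; standard quotas: Green 7.045, Red 2.312, Blue 13.643.
Rounding to the nearest integer gives Green 7, Red 2, Blue 14 — total 23, matching the house size, so no adjustment is needed.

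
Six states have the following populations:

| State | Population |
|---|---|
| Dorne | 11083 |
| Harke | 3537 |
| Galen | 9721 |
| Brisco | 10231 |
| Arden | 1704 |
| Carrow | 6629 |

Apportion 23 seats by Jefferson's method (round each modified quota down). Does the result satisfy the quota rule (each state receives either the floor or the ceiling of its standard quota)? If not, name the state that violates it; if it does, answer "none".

Standard quotas: Dorne 5.941, Harke 1.896, Galen 5.211, Brisco 5.485, Arden 0.913, Carrow 3.554.
Jefferson allocation: Dorne 6, Harke 2, Galen 5, Brisco 6, Arden 1, Carrow 3.
Every allocation lies between the lower and upper quota.

none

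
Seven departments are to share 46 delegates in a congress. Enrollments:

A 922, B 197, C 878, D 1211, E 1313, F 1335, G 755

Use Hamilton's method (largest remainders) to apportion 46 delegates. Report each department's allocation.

A: 7; B: 1; C: 6; D: 9; E: 9; F: 9; G: 5

The standard divisor is 6611/46 ≈ 143.717.
Standard quotas: A 6.415, B 1.371, C 6.109, D 8.426, E 9.136, F 9.289, G 5.253.
Lower quotas: A 6, B 1, C 6, D 8, E 9, F 9, G 5 (sum 44, leaving 2 seats).
Remainders in descending order: D 0.426, A 0.415, B 0.371, F 0.289, G 0.253, E 0.136, C 0.109.
The surplus seats go to D, A.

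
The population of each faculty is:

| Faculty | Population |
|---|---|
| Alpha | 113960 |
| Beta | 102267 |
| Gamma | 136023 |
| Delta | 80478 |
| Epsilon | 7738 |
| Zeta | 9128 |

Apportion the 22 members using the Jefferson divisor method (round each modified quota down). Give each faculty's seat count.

Alpha 6; Beta 5; Gamma 7; Delta 4; Epsilon 0; Zeta 0

Standard divisor 449594/22 ≈ 20436.091; standard quotas: Alpha 5.576, Beta 5.004, Gamma 6.656, Delta 3.938, Epsilon 0.379, Zeta 0.447.
Rounding down gives 5, 5, 6, 3, 0, 0 = 19 seats, so the divisor must be adjusted.
With modified divisor 18000: modified quotas Alpha 6.331, Beta 5.681, Gamma 7.557, Delta 4.471, Epsilon 0.430, Zeta 0.507.
Rounding down: Alpha 6, Beta 5, Gamma 7, Delta 4, Epsilon 0, Zeta 0 (total 22).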